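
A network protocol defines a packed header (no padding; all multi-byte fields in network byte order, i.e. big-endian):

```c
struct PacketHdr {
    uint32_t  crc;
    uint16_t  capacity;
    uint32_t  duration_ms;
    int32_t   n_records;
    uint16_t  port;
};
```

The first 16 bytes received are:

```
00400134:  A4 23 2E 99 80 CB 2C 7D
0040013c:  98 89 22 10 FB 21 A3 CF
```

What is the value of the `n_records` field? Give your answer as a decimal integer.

571538209

`n_records` follows `crc` (4 B), `capacity` (2 B), `duration_ms` (4 B), so it starts at offset 4 + 2 + 4 = 10 and occupies 4 bytes.
Bytes at offsets 10..13: 22 10 FB 21.
In big-endian order the high byte comes first in memory.
The bytes are already most-significant first: 0x2210FB21.
0x2210FB21 = 571538209.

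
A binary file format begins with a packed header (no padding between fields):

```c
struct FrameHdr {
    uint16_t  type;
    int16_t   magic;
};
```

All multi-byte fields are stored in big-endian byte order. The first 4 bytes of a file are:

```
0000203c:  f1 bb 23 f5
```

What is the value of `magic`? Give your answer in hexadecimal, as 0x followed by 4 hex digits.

`magic` follows `type` (2 bytes), so it starts at byte offset 2 and occupies 2 bytes.
Bytes at offsets 2..3: 23 F5.
Big-endian stores the most-significant byte at the lowest address.
The bytes are already most-significant first: 0x23F5.

0x23F5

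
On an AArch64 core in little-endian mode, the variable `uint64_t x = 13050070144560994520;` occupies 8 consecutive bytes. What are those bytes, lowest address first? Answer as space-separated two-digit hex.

13050070144560994520 in hexadecimal, padded to 64 bits, is 0xB51B29A77C7D18D8.
Split into bytes (most-significant first): B5 1B 29 A7 7C 7D 18 D8.
Little-endian: lowest address holds the least-significant byte.
So at ascending addresses the bytes are D8 18 7D 7C A7 29 1B B5.

D8 18 7D 7C A7 29 1B B5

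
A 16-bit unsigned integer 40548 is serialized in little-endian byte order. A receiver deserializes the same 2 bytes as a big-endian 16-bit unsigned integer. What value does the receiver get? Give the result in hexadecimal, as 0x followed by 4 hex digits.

0x649E

40548 in 16-bit hexadecimal is 0x9E64.
Stored little-endian, the bytes at ascending addresses are 64 9E.
Read back as big-endian, the last byte is least significant, giving 0x649E.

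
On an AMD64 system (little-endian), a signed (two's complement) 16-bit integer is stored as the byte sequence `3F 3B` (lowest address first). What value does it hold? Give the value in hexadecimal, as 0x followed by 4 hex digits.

Little-endian: lowest address holds the least-significant byte.
Reassemble most-significant byte first: 3B 3F → 0x3B3F.

0x3B3F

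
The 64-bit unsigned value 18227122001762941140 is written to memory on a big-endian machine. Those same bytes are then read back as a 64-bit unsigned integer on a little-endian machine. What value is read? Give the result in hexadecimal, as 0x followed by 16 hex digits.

0xD478C9A0E3BEF3FC

18227122001762941140 in 64-bit hexadecimal is 0xFCF3BEE3A0C978D4.
Stored big-endian, the bytes at ascending addresses are FC F3 BE E3 A0 C9 78 D4.
Read back as little-endian, the first byte is least significant, giving 0xD478C9A0E3BEF3FC.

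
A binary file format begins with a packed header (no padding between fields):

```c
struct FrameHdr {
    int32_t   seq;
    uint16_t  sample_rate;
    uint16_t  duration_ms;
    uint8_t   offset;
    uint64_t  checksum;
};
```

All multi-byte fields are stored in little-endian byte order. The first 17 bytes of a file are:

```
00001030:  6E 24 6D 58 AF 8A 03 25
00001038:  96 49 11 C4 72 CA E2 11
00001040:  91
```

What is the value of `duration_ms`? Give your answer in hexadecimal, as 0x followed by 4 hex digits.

0x2503

`duration_ms` follows `seq` (4 B), `sample_rate` (2 B), so it starts at offset 4 + 2 = 6 and occupies 2 bytes.
Bytes at offsets 6..7: 03 25.
In little-endian order the low byte comes first in memory.
Reassemble most-significant byte first: 25 03 → 0x2503.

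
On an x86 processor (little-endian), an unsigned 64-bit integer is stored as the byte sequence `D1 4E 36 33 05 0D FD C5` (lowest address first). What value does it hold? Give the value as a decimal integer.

14266573510564794065

Little-endian: lowest address holds the least-significant byte.
Reassemble most-significant byte first: C5 FD 0D 05 33 36 4E D1 → 0xC5FD0D0533364ED1.
0xC5FD0D0533364ED1 = 14266573510564794065.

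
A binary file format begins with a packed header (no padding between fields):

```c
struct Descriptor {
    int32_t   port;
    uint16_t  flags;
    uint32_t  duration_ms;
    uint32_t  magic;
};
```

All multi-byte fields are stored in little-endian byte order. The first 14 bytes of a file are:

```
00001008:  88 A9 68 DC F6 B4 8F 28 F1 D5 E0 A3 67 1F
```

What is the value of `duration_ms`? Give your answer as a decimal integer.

`duration_ms` follows `port` (4 B), `flags` (2 B), so it starts at offset 4 + 2 = 6 and occupies 4 bytes.
Bytes at offsets 6..9: 8F 28 F1 D5.
Little-endian: lowest address holds the least-significant byte.
Reassemble most-significant byte first: D5 F1 28 8F → 0xD5F1288F.
0xD5F1288F = 3589351567.

3589351567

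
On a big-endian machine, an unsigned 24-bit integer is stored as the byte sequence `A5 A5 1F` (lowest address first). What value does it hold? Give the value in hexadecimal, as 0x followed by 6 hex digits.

0xA5A51F

In big-endian order the high byte comes first in memory.
The bytes are already most-significant first: 0xA5A51F.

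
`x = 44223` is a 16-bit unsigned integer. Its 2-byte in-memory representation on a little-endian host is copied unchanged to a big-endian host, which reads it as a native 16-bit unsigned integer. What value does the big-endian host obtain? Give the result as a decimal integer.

49068

44223 in 16-bit hexadecimal is 0xACBF.
Stored little-endian, the bytes at ascending addresses are BF AC.
Read back as big-endian, the last byte is least significant, giving 0xBFAC.
0xBFAC = 49068.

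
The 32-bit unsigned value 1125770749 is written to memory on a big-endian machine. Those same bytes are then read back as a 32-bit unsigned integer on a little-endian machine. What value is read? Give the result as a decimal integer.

1125770749 in 32-bit hexadecimal is 0x4319E5FD.
Stored big-endian, the bytes at ascending addresses are 43 19 E5 FD.
Read back as little-endian, the first byte is least significant, giving 0xFDE51943.
0xFDE51943 = 4259649859.

4259649859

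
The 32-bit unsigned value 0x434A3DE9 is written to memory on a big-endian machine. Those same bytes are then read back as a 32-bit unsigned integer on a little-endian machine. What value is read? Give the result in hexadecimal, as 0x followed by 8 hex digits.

0xE93D4A43

Stored big-endian, the bytes at ascending addresses are 43 4A 3D E9.
Read back as little-endian, the first byte is least significant, giving 0xE93D4A43.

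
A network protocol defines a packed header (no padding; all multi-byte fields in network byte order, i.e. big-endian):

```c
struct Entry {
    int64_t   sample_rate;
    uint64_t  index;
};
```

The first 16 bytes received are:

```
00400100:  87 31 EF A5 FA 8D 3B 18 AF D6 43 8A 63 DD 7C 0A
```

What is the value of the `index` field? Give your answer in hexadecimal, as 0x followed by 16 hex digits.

0xAFD6438A63DD7C0A

`index` follows `sample_rate` (8 bytes), so it starts at byte offset 8 and occupies 8 bytes.
Bytes at offsets 8..15: AF D6 43 8A 63 DD 7C 0A.
Big-endian stores the most-significant byte at the lowest address.
The bytes are already most-significant first: 0xAFD6438A63DD7C0A.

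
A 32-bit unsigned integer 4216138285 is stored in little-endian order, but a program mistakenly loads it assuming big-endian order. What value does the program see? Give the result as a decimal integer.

4216138285 in 32-bit hexadecimal is 0xFB4D2A2D.
Stored little-endian, the bytes at ascending addresses are 2D 2A 4D FB.
Read back as big-endian, the last byte is least significant, giving 0x2D2A4DFB.
0x2D2A4DFB = 757747195.

757747195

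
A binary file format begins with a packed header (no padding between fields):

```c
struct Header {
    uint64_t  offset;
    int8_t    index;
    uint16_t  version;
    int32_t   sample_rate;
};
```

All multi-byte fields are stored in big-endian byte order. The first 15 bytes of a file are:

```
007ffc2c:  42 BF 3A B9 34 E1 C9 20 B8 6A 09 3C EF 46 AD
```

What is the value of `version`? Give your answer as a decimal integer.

27145

`version` follows `offset` (8 B), `index` (1 B), so it starts at offset 8 + 1 = 9 and occupies 2 bytes.
Bytes at offsets 9..10: 6A 09.
Big-endian: lowest address holds the most-significant byte.
The bytes are already most-significant first: 0x6A09.
0x6A09 = 27145.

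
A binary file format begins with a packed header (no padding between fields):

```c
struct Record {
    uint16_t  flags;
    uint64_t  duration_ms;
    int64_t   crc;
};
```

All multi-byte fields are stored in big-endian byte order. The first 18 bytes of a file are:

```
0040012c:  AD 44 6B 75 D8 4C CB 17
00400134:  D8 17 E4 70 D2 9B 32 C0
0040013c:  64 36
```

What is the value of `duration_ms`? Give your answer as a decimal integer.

7743332958669887511

`duration_ms` follows `flags` (2 bytes), so it starts at byte offset 2 and occupies 8 bytes.
Bytes at offsets 2..9: 6B 75 D8 4C CB 17 D8 17.
Big-endian stores the most-significant byte at the lowest address.
The bytes are already most-significant first: 0x6B75D84CCB17D817.
0x6B75D84CCB17D817 = 7743332958669887511.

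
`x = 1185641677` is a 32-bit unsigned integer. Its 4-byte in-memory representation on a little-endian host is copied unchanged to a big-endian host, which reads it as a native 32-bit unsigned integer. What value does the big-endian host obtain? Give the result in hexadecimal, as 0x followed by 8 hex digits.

1185641677 in 32-bit hexadecimal is 0x46AB74CD.
Stored little-endian, the bytes at ascending addresses are CD 74 AB 46.
Read back as big-endian, the last byte is least significant, giving 0xCD74AB46.

0xCD74AB46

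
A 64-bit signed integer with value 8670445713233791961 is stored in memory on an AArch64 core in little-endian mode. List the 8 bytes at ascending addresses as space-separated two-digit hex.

8670445713233791961 in hexadecimal, padded to 64 bits, is 0x78539C702D9BCBD9.
Split into bytes (most-significant first): 78 53 9C 70 2D 9B CB D9.
Little-endian stores the least-significant byte at the lowest address.
So at ascending addresses the bytes are D9 CB 9B 2D 70 9C 53 78.

D9 CB 9B 2D 70 9C 53 78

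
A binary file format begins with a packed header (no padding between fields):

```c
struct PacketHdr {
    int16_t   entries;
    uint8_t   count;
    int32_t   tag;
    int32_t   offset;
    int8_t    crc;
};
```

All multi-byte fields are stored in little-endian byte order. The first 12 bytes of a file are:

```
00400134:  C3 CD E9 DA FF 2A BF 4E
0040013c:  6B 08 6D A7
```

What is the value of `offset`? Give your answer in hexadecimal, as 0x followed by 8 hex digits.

0x6D086B4E

`offset` follows `entries` (2 B), `count` (1 B), `tag` (4 B), so it starts at offset 2 + 1 + 4 = 7 and occupies 4 bytes.
Bytes at offsets 7..10: 4E 6B 08 6D.
Little-endian stores the least-significant byte at the lowest address.
Reassemble most-significant byte first: 6D 08 6B 4E → 0x6D086B4E.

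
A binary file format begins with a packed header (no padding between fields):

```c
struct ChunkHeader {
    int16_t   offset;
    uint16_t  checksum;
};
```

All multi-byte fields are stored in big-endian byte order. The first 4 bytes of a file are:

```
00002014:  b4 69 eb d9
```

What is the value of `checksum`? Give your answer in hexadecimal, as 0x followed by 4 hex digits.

`checksum` follows `offset` (2 bytes), so it starts at byte offset 2 and occupies 2 bytes.
Bytes at offsets 2..3: EB D9.
In big-endian order the high byte comes first in memory.
The bytes are already most-significant first: 0xEBD9.

0xEBD9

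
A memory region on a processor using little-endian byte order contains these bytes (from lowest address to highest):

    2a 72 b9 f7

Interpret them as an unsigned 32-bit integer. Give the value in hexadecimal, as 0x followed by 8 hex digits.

0xF7B9722A

In little-endian order the low byte comes first in memory.
Reassemble most-significant byte first: F7 B9 72 2A → 0xF7B9722A.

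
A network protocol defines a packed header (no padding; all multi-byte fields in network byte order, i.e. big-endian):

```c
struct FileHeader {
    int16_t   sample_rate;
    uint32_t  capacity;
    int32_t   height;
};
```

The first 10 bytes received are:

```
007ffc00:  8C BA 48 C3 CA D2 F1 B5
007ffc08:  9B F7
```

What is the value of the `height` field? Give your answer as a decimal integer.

-239756297

`height` follows `sample_rate` (2 B), `capacity` (4 B), so it starts at offset 2 + 4 = 6 and occupies 4 bytes.
Bytes at offsets 6..9: F1 B5 9B F7.
Big-endian: lowest address holds the most-significant byte.
The bytes are already most-significant first: 0xF1B59BF7.
Top bit is set, so as a signed 32-bit value this is 0xF1B59BF7 − 2^32 = -239756297.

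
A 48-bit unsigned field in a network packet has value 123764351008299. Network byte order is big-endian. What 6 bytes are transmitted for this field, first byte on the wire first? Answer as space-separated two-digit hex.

123764351008299 in hexadecimal, padded to 48 bits, is 0x7090222D7E2B.
Split into bytes (most-significant first): 70 90 22 2D 7E 2B.
Big-endian stores the most-significant byte at the lowest address.
So the memory order matches the most-significant-first order: 70 90 22 2D 7E 2B.

70 90 22 2D 7E 2B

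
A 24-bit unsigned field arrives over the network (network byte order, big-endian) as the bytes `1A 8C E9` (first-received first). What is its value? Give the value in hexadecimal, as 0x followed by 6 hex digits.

0x1A8CE9

In big-endian order the high byte comes first in memory.
The bytes are already most-significant first: 0x1A8CE9.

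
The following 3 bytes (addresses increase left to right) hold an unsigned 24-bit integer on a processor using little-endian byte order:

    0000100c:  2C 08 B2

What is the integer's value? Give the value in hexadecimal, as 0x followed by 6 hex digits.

Little-endian: lowest address holds the least-significant byte.
Reassemble most-significant byte first: B2 08 2C → 0xB2082C.

0xB2082C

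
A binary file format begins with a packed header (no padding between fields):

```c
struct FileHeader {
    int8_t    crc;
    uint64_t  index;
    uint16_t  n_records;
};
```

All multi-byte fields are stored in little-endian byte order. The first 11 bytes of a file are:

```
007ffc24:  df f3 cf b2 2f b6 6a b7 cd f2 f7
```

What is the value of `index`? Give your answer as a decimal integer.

`index` follows `crc` (1 byte), so it starts at byte offset 1 and occupies 8 bytes.
Bytes at offsets 1..8: F3 CF B2 2F B6 6A B7 CD.
In little-endian order the low byte comes first in memory.
Reassemble most-significant byte first: CD B7 6A B6 2F B2 CF F3 → 0xCDB76AB62FB2CFF3.
0xCDB76AB62FB2CFF3 = 14823434029230116851.

14823434029230116851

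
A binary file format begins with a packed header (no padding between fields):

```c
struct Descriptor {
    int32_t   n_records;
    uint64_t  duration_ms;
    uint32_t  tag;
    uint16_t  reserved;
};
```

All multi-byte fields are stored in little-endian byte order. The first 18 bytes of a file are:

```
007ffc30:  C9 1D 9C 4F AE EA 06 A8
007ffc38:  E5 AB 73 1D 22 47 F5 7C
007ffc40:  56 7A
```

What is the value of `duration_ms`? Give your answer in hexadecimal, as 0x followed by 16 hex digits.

0x1D73ABE5A806EAAE

`duration_ms` follows `n_records` (4 bytes), so it starts at byte offset 4 and occupies 8 bytes.
Bytes at offsets 4..11: AE EA 06 A8 E5 AB 73 1D.
In little-endian order the low byte comes first in memory.
Reassemble most-significant byte first: 1D 73 AB E5 A8 06 EA AE → 0x1D73ABE5A806EAAE.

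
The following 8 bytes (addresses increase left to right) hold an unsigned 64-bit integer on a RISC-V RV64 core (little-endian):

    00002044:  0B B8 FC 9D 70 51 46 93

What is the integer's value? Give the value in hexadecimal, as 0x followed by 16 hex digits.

Little-endian: lowest address holds the least-significant byte.
Reassemble most-significant byte first: 93 46 51 70 9D FC B8 0B → 0x934651709DFCB80B.

0x934651709DFCB80B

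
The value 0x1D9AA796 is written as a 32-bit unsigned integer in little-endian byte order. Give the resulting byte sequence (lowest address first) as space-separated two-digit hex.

Split into bytes (most-significant first): 1D 9A A7 96.
Little-endian stores the least-significant byte at the lowest address.
So at ascending addresses the bytes are 96 A7 9A 1D.

96 A7 9A 1D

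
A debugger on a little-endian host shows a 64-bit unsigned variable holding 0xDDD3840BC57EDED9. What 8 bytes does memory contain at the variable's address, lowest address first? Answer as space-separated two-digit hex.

Split into bytes (most-significant first): DD D3 84 0B C5 7E DE D9.
Little-endian: lowest address holds the least-significant byte.
So at ascending addresses the bytes are D9 DE 7E C5 0B 84 D3 DD.

D9 DE 7E C5 0B 84 D3 DD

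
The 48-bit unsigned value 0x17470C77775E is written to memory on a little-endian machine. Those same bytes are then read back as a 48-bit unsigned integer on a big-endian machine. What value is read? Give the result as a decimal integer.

Stored little-endian, the bytes at ascending addresses are 5E 77 77 0C 47 17.
Read back as big-endian, the last byte is least significant, giving 0x5E77770C4717.
0x5E77770C4717 = 103867191412503.

103867191412503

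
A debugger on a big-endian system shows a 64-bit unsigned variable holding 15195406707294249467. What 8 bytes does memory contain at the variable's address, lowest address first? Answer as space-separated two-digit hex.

D2 E0 ED E4 3D DC A1 FB

15195406707294249467 in hexadecimal, padded to 64 bits, is 0xD2E0EDE43DDCA1FB.
Split into bytes (most-significant first): D2 E0 ED E4 3D DC A1 FB.
In big-endian order the high byte comes first in memory.
So the memory order matches the most-significant-first order: D2 E0 ED E4 3D DC A1 FB.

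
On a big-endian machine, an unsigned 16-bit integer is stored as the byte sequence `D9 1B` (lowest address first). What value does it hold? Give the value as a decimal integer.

Big-endian: lowest address holds the most-significant byte.
The bytes are already most-significant first: 0xD91B.
0xD91B = 55579.

55579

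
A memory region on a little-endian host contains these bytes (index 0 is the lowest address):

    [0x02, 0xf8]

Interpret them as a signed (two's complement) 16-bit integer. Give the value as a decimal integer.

-2046

In little-endian order the low byte comes first in memory.
Reassemble most-significant byte first: F8 02 → 0xF802.
Top bit is set, so as a signed 16-bit value this is 0xF802 − 2^16 = -2046.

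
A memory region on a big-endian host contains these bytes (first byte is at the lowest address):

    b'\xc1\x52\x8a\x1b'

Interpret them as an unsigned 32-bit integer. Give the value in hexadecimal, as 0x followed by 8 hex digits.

0xC1528A1B

Big-endian: lowest address holds the most-significant byte.
The bytes are already most-significant first: 0xC1528A1B.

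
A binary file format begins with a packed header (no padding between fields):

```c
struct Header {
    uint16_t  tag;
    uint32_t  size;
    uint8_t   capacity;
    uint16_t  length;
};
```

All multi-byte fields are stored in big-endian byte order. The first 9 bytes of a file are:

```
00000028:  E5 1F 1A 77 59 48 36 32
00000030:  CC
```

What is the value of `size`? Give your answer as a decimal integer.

444029256

`size` follows `tag` (2 bytes), so it starts at byte offset 2 and occupies 4 bytes.
Bytes at offsets 2..5: 1A 77 59 48.
Big-endian stores the most-significant byte at the lowest address.
The bytes are already most-significant first: 0x1A775948.
0x1A775948 = 444029256.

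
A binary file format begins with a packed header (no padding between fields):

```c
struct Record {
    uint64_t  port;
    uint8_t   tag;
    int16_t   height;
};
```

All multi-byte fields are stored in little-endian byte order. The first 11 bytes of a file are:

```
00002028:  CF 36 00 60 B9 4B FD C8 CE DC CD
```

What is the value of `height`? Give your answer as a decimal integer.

`height` follows `port` (8 B), `tag` (1 B), so it starts at offset 8 + 1 = 9 and occupies 2 bytes.
Bytes at offsets 9..10: DC CD.
Little-endian stores the least-significant byte at the lowest address.
Reassemble most-significant byte first: CD DC → 0xCDDC.
Top bit is set, so as a signed 16-bit value this is 0xCDDC − 2^16 = -12836.

-12836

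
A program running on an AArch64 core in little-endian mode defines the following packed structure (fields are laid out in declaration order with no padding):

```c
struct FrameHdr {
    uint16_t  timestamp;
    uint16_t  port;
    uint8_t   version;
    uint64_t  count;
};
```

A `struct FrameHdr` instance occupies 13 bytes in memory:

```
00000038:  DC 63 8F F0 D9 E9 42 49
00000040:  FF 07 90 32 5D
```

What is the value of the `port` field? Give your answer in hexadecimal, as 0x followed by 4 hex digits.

0xF08F

`port` follows `timestamp` (2 bytes), so it starts at byte offset 2 and occupies 2 bytes.
Bytes at offsets 2..3: 8F F0.
Little-endian stores the least-significant byte at the lowest address.
Reassemble most-significant byte first: F0 8F → 0xF08F.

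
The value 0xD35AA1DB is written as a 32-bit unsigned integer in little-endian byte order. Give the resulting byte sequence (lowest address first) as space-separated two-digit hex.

Split into bytes (most-significant first): D3 5A A1 DB.
In little-endian order the low byte comes first in memory.
So at ascending addresses the bytes are DB A1 5A D3.

DB A1 5A D3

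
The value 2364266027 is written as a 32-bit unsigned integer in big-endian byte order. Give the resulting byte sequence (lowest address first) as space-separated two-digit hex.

8C EB D6 2B

2364266027 in hexadecimal, padded to 32 bits, is 0x8CEBD62B.
Split into bytes (most-significant first): 8C EB D6 2B.
Big-endian stores the most-significant byte at the lowest address.
So the memory order matches the most-significant-first order: 8C EB D6 2B.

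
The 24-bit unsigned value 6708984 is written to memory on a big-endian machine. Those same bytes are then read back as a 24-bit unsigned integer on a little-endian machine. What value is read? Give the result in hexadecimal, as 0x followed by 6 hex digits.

0xF85E66

6708984 in 24-bit hexadecimal is 0x665EF8.
Stored big-endian, the bytes at ascending addresses are 66 5E F8.
Read back as little-endian, the first byte is least significant, giving 0xF85E66.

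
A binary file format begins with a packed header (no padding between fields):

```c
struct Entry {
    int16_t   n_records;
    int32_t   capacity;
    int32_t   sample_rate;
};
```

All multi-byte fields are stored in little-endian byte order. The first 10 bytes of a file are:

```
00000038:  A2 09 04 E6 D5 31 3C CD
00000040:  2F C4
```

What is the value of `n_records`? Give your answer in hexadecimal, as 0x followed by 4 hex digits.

`n_records` is the first field, at byte offset 0, occupying 2 bytes.
Bytes at offsets 0..1: A2 09.
Little-endian stores the least-significant byte at the lowest address.
Reassemble most-significant byte first: 09 A2 → 0x09A2.

0x09A2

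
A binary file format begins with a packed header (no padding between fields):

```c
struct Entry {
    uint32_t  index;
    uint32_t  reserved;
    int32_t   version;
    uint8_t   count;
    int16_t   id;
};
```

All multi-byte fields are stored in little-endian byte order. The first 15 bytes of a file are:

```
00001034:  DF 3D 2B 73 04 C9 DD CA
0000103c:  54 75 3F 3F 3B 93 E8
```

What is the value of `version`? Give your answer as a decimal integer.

`version` follows `index` (4 B), `reserved` (4 B), so it starts at offset 4 + 4 = 8 and occupies 4 bytes.
Bytes at offsets 8..11: 54 75 3F 3F.
Little-endian stores the least-significant byte at the lowest address.
Reassemble most-significant byte first: 3F 3F 75 54 → 0x3F3F7554.
0x3F3F7554 = 1061123412.

1061123412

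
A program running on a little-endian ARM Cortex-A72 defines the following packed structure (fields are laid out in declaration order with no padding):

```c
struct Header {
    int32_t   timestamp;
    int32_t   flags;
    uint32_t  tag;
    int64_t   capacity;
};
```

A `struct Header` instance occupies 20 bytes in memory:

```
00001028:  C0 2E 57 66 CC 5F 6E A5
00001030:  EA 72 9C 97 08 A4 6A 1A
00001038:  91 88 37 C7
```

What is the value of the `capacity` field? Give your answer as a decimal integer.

-4091651579647974392

`capacity` follows `timestamp` (4 B), `flags` (4 B), `tag` (4 B), so it starts at offset 4 + 4 + 4 = 12 and occupies 8 bytes.
Bytes at offsets 12..19: 08 A4 6A 1A 91 88 37 C7.
Little-endian stores the least-significant byte at the lowest address.
Reassemble most-significant byte first: C7 37 88 91 1A 6A A4 08 → 0xC73788911A6AA408.
Top bit is set, so as a signed 64-bit value this is 0xC73788911A6AA408 − 2^64 = -4091651579647974392.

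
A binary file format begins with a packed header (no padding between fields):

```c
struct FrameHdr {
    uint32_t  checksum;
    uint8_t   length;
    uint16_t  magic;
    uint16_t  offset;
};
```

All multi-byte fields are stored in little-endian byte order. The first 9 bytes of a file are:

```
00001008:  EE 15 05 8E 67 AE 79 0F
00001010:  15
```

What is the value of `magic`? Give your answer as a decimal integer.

`magic` follows `checksum` (4 B), `length` (1 B), so it starts at offset 4 + 1 = 5 and occupies 2 bytes.
Bytes at offsets 5..6: AE 79.
Little-endian: lowest address holds the least-significant byte.
Reassemble most-significant byte first: 79 AE → 0x79AE.
0x79AE = 31150.

31150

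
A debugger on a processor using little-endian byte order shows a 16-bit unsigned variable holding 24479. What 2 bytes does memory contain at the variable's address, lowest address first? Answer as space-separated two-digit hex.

9F 5F

24479 in hexadecimal, padded to 16 bits, is 0x5F9F.
Split into bytes (most-significant first): 5F 9F.
In little-endian order the low byte comes first in memory.
So at ascending addresses the bytes are 9F 5F.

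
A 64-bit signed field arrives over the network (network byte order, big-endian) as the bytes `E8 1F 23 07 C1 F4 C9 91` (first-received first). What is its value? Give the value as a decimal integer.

-1720618016406451823

Big-endian: lowest address holds the most-significant byte.
The bytes are already most-significant first: 0xE81F2307C1F4C991.
Top bit is set, so as a signed 64-bit value this is 0xE81F2307C1F4C991 − 2^64 = -1720618016406451823.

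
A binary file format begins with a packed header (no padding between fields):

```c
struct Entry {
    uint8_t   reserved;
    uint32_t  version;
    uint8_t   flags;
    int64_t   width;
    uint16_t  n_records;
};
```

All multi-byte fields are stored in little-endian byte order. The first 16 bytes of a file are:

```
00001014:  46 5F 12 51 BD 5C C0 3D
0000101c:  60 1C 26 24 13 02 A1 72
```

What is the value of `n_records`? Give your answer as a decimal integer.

`n_records` follows `reserved` (1 B), `version` (4 B), `flags` (1 B), `width` (8 B), so it starts at offset 1 + 4 + 1 + 8 = 14 and occupies 2 bytes.
Bytes at offsets 14..15: A1 72.
Little-endian: lowest address holds the least-significant byte.
Reassemble most-significant byte first: 72 A1 → 0x72A1.
0x72A1 = 29345.

29345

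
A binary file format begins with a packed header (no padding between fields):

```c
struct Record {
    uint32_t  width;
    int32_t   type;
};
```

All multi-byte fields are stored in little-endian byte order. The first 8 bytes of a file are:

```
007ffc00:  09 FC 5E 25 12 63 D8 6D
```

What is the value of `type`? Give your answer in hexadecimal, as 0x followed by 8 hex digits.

`type` follows `width` (4 bytes), so it starts at byte offset 4 and occupies 4 bytes.
Bytes at offsets 4..7: 12 63 D8 6D.
In little-endian order the low byte comes first in memory.
Reassemble most-significant byte first: 6D D8 63 12 → 0x6DD86312.

0x6DD86312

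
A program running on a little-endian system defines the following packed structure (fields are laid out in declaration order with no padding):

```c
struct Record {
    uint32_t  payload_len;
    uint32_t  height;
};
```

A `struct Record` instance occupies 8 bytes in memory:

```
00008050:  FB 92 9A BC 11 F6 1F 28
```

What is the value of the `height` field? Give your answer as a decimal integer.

673183249

`height` follows `payload_len` (4 bytes), so it starts at byte offset 4 and occupies 4 bytes.
Bytes at offsets 4..7: 11 F6 1F 28.
Little-endian stores the least-significant byte at the lowest address.
Reassemble most-significant byte first: 28 1F F6 11 → 0x281FF611.
0x281FF611 = 673183249.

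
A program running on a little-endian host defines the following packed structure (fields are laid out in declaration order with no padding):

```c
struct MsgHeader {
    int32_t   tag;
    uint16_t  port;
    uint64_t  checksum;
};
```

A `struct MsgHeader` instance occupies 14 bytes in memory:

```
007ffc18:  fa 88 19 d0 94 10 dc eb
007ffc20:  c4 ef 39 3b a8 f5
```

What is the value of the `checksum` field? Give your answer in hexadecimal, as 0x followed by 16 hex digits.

0xF5A83B39EFC4EBDC

`checksum` follows `tag` (4 B), `port` (2 B), so it starts at offset 4 + 2 = 6 and occupies 8 bytes.
Bytes at offsets 6..13: DC EB C4 EF 39 3B A8 F5.
Little-endian: lowest address holds the least-significant byte.
Reassemble most-significant byte first: F5 A8 3B 39 EF C4 EB DC → 0xF5A83B39EFC4EBDC.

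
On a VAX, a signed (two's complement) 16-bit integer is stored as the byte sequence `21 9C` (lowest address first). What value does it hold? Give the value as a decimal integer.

-25567

In little-endian order the low byte comes first in memory.
Reassemble most-significant byte first: 9C 21 → 0x9C21.
Top bit is set, so as a signed 16-bit value this is 0x9C21 − 2^16 = -25567.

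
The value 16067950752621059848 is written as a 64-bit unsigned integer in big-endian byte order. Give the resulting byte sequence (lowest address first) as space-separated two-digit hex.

16067950752621059848 in hexadecimal, padded to 64 bits, is 0xDEFCD413EE72DF08.
Split into bytes (most-significant first): DE FC D4 13 EE 72 DF 08.
In big-endian order the high byte comes first in memory.
So the memory order matches the most-significant-first order: DE FC D4 13 EE 72 DF 08.

DE FC D4 13 EE 72 DF 08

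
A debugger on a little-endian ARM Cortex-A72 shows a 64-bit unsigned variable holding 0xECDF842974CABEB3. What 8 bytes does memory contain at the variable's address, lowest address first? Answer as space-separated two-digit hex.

Split into bytes (most-significant first): EC DF 84 29 74 CA BE B3.
In little-endian order the low byte comes first in memory.
So at ascending addresses the bytes are B3 BE CA 74 29 84 DF EC.

B3 BE CA 74 29 84 DF EC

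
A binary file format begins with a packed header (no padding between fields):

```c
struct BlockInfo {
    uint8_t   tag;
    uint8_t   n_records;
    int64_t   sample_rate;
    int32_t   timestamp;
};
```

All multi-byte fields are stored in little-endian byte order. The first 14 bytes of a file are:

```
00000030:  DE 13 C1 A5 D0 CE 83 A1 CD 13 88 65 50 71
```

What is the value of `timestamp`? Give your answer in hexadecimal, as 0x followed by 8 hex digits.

`timestamp` follows `tag` (1 B), `n_records` (1 B), `sample_rate` (8 B), so it starts at offset 1 + 1 + 8 = 10 and occupies 4 bytes.
Bytes at offsets 10..13: 88 65 50 71.
In little-endian order the low byte comes first in memory.
Reassemble most-significant byte first: 71 50 65 88 → 0x71506588.

0x71506588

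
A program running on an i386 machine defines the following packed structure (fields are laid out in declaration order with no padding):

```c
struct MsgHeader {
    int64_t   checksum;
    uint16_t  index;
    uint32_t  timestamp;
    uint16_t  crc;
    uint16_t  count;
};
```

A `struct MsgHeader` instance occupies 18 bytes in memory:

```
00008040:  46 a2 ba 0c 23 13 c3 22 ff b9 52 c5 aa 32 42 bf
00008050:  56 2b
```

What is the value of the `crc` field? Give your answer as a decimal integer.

`crc` follows `checksum` (8 B), `index` (2 B), `timestamp` (4 B), so it starts at offset 8 + 2 + 4 = 14 and occupies 2 bytes.
Bytes at offsets 14..15: 42 BF.
In little-endian order the low byte comes first in memory.
Reassemble most-significant byte first: BF 42 → 0xBF42.
0xBF42 = 48962.

48962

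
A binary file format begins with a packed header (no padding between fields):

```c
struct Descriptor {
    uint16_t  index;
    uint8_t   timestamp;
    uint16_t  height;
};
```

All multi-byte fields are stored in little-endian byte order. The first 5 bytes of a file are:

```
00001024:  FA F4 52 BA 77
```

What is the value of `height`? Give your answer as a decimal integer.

30650

`height` follows `index` (2 B), `timestamp` (1 B), so it starts at offset 2 + 1 = 3 and occupies 2 bytes.
Bytes at offsets 3..4: BA 77.
In little-endian order the low byte comes first in memory.
Reassemble most-significant byte first: 77 BA → 0x77BA.
0x77BA = 30650.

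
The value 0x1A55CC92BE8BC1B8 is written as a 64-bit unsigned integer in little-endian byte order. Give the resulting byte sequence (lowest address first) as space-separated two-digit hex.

B8 C1 8B BE 92 CC 55 1A

Split into bytes (most-significant first): 1A 55 CC 92 BE 8B C1 B8.
Little-endian: lowest address holds the least-significant byte.
So at ascending addresses the bytes are B8 C1 8B BE 92 CC 55 1A.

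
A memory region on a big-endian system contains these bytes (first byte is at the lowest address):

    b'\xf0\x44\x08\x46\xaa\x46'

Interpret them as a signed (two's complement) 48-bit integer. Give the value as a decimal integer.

Big-endian: lowest address holds the most-significant byte.
The bytes are already most-significant first: 0xF0440846AA46.
Top bit is set, so as a signed 48-bit value this is 0xF0440846AA46 − 2^48 = -17299989419450.

-17299989419450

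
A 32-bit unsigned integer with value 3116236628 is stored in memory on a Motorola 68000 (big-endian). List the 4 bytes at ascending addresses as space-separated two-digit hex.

B9 BD FF 54

3116236628 in hexadecimal, padded to 32 bits, is 0xB9BDFF54.
Split into bytes (most-significant first): B9 BD FF 54.
Big-endian: lowest address holds the most-significant byte.
So the memory order matches the most-significant-first order: B9 BD FF 54.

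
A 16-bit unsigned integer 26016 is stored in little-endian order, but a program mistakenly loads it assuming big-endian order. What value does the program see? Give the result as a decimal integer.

26016 in 16-bit hexadecimal is 0x65A0.
Stored little-endian, the bytes at ascending addresses are A0 65.
Read back as big-endian, the last byte is least significant, giving 0xA065.
0xA065 = 41061.

41061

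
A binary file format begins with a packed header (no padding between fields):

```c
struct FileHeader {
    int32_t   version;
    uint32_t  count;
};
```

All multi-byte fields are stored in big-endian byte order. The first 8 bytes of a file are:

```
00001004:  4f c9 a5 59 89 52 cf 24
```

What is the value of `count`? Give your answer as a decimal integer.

2303905572

`count` follows `version` (4 bytes), so it starts at byte offset 4 and occupies 4 bytes.
Bytes at offsets 4..7: 89 52 CF 24.
In big-endian order the high byte comes first in memory.
The bytes are already most-significant first: 0x8952CF24.
0x8952CF24 = 2303905572.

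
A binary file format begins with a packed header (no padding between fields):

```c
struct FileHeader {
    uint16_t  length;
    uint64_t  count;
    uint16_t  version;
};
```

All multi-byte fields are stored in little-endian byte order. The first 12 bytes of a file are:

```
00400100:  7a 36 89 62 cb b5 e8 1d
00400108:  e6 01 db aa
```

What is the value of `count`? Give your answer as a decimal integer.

136829724001002121

`count` follows `length` (2 bytes), so it starts at byte offset 2 and occupies 8 bytes.
Bytes at offsets 2..9: 89 62 CB B5 E8 1D E6 01.
In little-endian order the low byte comes first in memory.
Reassemble most-significant byte first: 01 E6 1D E8 B5 CB 62 89 → 0x01E61DE8B5CB6289.
0x01E61DE8B5CB6289 = 136829724001002121.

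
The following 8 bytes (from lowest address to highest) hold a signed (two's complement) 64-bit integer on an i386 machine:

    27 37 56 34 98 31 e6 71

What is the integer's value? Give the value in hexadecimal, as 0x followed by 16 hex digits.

0x71E6319834563727

Little-endian stores the least-significant byte at the lowest address.
Reassemble most-significant byte first: 71 E6 31 98 34 56 37 27 → 0x71E6319834563727.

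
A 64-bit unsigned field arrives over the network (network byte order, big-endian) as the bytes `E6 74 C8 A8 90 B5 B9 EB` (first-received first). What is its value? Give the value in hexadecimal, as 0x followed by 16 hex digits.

0xE674C8A890B5B9EB

Big-endian: lowest address holds the most-significant byte.
The bytes are already most-significant first: 0xE674C8A890B5B9EB.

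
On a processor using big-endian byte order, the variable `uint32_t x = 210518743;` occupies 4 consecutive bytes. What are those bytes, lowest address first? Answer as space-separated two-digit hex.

210518743 in hexadecimal, padded to 32 bits, is 0x0C8C42D7.
Split into bytes (most-significant first): 0C 8C 42 D7.
In big-endian order the high byte comes first in memory.
So the memory order matches the most-significant-first order: 0C 8C 42 D7.

0C 8C 42 D7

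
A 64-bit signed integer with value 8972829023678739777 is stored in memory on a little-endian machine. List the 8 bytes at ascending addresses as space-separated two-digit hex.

41 B5 AF FA 74 E4 85 7C

8972829023678739777 in hexadecimal, padded to 64 bits, is 0x7C85E474FAAFB541.
Split into bytes (most-significant first): 7C 85 E4 74 FA AF B5 41.
Little-endian stores the least-significant byte at the lowest address.
So at ascending addresses the bytes are 41 B5 AF FA 74 E4 85 7C.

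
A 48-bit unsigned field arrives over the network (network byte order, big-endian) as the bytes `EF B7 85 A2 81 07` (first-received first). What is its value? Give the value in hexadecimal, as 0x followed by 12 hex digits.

In big-endian order the high byte comes first in memory.
The bytes are already most-significant first: 0xEFB785A28107.

0xEFB785A28107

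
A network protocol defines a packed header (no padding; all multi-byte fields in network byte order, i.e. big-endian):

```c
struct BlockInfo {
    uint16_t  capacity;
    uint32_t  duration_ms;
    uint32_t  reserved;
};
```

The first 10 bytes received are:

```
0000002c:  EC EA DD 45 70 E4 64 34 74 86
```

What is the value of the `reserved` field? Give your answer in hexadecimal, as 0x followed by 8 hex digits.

0x64347486

`reserved` follows `capacity` (2 B), `duration_ms` (4 B), so it starts at offset 2 + 4 = 6 and occupies 4 bytes.
Bytes at offsets 6..9: 64 34 74 86.
Big-endian stores the most-significant byte at the lowest address.
The bytes are already most-significant first: 0x64347486.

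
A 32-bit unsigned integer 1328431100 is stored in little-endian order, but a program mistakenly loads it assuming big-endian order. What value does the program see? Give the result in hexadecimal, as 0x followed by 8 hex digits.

1328431100 in 32-bit hexadecimal is 0x4F2E3FFC.
Stored little-endian, the bytes at ascending addresses are FC 3F 2E 4F.
Read back as big-endian, the last byte is least significant, giving 0xFC3F2E4F.

0xFC3F2E4F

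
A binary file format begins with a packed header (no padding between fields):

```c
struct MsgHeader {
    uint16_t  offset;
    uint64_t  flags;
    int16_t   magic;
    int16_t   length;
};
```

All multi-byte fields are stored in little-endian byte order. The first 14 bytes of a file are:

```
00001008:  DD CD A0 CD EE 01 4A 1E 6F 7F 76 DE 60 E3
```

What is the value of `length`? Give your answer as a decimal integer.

-7328

`length` follows `offset` (2 B), `flags` (8 B), `magic` (2 B), so it starts at offset 2 + 8 + 2 = 12 and occupies 2 bytes.
Bytes at offsets 12..13: 60 E3.
In little-endian order the low byte comes first in memory.
Reassemble most-significant byte first: E3 60 → 0xE360.
Top bit is set, so as a signed 16-bit value this is 0xE360 − 2^16 = -7328.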